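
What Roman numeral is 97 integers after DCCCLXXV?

DCCCLXXV = 875
875 + 97 = 972

CMLXXII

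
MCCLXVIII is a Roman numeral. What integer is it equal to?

MCCLXVIII: M=1000, C=100, C=100, L=50, X=10, V=5, I=1, I=1, I=1
1000 + 100 + 100 + 50 + 10 + 5 + 1 + 1 + 1 = 1268

1268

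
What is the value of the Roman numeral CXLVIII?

CXLVIII: C=100, XL=40, V=5, I=1, I=1, I=1
100 + 40 + 5 + 1 + 1 + 1 = 148

148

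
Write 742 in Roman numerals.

Convert 742 to Roman numerals:
  742 contains 1×500 (D)
  242 contains 2×100 (CC)
  42 contains 1×40 (XL)
  2 contains 2×1 (II)

DCCXLII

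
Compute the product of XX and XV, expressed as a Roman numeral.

XX = 20
XV = 15
20 × 15 = 300

CCC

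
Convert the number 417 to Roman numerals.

Convert 417 to Roman numerals:
  417 contains 1×400 (CD)
  17 contains 1×10 (X)
  7 contains 1×5 (V)
  2 contains 2×1 (II)

CDXVII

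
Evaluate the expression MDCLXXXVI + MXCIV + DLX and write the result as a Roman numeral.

MDCLXXXVI = 1686, MXCIV = 1094, DLX = 560
1686 + 1094 = 2780
2780 + 560 = 3340

MMMCCCXL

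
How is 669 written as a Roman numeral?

Convert 669 to Roman numerals:
  669 contains 1×500 (D)
  169 contains 1×100 (C)
  69 contains 1×50 (L)
  19 contains 1×10 (X)
  9 contains 1×9 (IX)

DCLXIX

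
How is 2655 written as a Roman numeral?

Convert 2655 to Roman numerals:
  2655 contains 2×1000 (MM)
  655 contains 1×500 (D)
  155 contains 1×100 (C)
  55 contains 1×50 (L)
  5 contains 1×5 (V)

MMDCLV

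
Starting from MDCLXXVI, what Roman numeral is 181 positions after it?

MDCLXXVI = 1676
1676 + 181 = 1857

MDCCCLVII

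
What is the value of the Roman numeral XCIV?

XCIV: XC=90, IV=4
90 + 4 = 94

94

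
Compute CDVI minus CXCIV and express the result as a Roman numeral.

CDVI = 406
CXCIV = 194
406 - 194 = 212

CCXII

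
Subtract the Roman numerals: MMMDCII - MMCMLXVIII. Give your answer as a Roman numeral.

MMMDCII = 3602
MMCMLXVIII = 2968
3602 - 2968 = 634

DCXXXIV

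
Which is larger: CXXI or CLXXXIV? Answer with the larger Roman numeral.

CXXI = 121
CLXXXIV = 184
184 is larger

CLXXXIV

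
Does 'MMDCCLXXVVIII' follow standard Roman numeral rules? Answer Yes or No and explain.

'MMDCCLXXVVIII': V should not appear more than once

No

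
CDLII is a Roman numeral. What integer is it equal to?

CDLII: CD=400, L=50, I=1, I=1
400 + 50 + 1 + 1 = 452

452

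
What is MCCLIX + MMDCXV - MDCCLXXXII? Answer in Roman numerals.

MCCLIX = 1259, MMDCXV = 2615, MDCCLXXXII = 1782
1259 + 2615 = 3874
3874 - 1782 = 2092

MMXCII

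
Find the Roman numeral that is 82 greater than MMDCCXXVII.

MMDCCXXVII = 2727
2727 + 82 = 2809

MMDCCCIX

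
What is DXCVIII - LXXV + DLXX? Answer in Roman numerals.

DXCVIII = 598, LXXV = 75, DLXX = 570
598 - 75 = 523
523 + 570 = 1093

MXCIII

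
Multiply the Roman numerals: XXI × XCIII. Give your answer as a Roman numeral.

XXI = 21
XCIII = 93
21 × 93 = 1953

MCMLIII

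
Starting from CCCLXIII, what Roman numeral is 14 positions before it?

CCCLXIII = 363
363 - 14 = 349

CCCXLIX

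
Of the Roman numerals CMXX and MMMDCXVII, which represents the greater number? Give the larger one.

CMXX = 920
MMMDCXVII = 3617
3617 is larger

MMMDCXVII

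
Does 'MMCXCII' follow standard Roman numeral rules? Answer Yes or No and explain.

'MMCXCII': Check the rules: uses only the symbols I, V, X, L, C, D, M; no symbol is repeated more than three times in a row; V, L and D each appear at most once; the only place a smaller symbol precedes a larger one is the allowed subtractive pair XC, the symbol right after such a pair (if any) is smaller than the pair's first symbol, and otherwise the values never increase from left to right. Value: M (1000) + M (1000) + C (100) + XC (90) + I (1) + I (1) = 2192. So it is a valid standard Roman numeral.

Yes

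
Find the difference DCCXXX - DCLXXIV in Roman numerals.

DCCXXX = 730
DCLXXIV = 674
730 - 674 = 56

LVI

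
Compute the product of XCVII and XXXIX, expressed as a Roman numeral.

XCVII = 97
XXXIX = 39
97 × 39 = 3783

MMMDCCLXXXIII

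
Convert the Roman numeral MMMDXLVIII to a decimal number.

MMMDXLVIII: M=1000, M=1000, M=1000, D=500, XL=40, V=5, I=1, I=1, I=1
1000 + 1000 + 1000 + 500 + 40 + 5 + 1 + 1 + 1 = 3548

3548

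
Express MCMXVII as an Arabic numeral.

MCMXVII: M=1000, CM=900, X=10, V=5, I=1, I=1
1000 + 900 + 10 + 5 + 1 + 1 = 1917

1917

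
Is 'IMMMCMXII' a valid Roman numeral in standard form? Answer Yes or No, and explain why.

'IMMMCMXII': Invalid subtractive combination: IM

No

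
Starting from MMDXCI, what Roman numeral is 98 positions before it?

MMDXCI = 2591
2591 - 98 = 2493

MMCDXCIII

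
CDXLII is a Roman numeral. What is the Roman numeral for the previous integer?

CDXLII = 442, so the previous integer is 442 - 1 = 441

CDXLI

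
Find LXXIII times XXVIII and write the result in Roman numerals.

LXXIII = 73
XXVIII = 28
73 × 28 = 2044

MMXLIV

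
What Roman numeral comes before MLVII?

MLVII = 1057, so the previous integer is 1057 - 1 = 1056

MLVI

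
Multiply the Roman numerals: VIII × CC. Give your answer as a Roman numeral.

VIII = 8
CC = 200
8 × 200 = 1600

MDC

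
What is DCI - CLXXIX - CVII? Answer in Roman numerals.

DCI = 601, CLXXIX = 179, CVII = 107
601 - 179 = 422
422 - 107 = 315

CCCXV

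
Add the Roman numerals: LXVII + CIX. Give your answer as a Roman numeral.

LXVII = 67
CIX = 109
67 + 109 = 176

CLXXVI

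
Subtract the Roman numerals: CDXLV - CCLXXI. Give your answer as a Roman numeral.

CDXLV = 445
CCLXXI = 271
445 - 271 = 174

CLXXIV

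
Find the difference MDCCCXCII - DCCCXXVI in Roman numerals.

MDCCCXCII = 1892
DCCCXXVI = 826
1892 - 826 = 1066

MLXVI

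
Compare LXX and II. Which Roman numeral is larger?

LXX = 70
II = 2
70 is larger

LXX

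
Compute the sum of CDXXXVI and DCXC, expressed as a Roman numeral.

CDXXXVI = 436
DCXC = 690
436 + 690 = 1126

MCXXVI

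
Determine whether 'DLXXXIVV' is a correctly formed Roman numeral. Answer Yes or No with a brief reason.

'DLXXXIVV': V should not appear more than once

No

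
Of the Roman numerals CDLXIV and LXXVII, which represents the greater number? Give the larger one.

CDLXIV = 464
LXXVII = 77
464 is larger

CDLXIV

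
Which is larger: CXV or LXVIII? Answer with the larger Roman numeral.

CXV = 115
LXVIII = 68
115 is larger

CXV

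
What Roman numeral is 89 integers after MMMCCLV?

MMMCCLV = 3255
3255 + 89 = 3344

MMMCCCXLIV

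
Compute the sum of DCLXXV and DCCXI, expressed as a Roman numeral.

DCLXXV = 675
DCCXI = 711
675 + 711 = 1386

MCCCLXXXVI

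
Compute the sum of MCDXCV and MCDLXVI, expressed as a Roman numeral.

MCDXCV = 1495
MCDLXVI = 1466
1495 + 1466 = 2961

MMCMLXI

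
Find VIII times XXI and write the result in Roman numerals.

VIII = 8
XXI = 21
8 × 21 = 168

CLXVIII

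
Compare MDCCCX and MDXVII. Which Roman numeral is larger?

MDCCCX = 1810
MDXVII = 1517
1810 is larger

MDCCCX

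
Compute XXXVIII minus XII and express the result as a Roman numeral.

XXXVIII = 38
XII = 12
38 - 12 = 26

XXVI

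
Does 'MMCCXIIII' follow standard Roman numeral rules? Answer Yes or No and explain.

'MMCCXIIII': More than 3 consecutive I's

No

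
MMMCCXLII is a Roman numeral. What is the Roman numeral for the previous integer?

MMMCCXLII = 3242; previous is 3241

MMMCCXLI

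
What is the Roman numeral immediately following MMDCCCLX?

MMDCCCLX = 2860; next is 2861

MMDCCCLXI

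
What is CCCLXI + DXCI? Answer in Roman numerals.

CCCLXI = 361
DXCI = 591
361 + 591 = 952

CMLII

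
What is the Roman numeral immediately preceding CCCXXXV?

CCCXXXV = 335; previous is 334

CCCXXXIV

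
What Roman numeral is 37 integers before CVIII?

CVIII = 108
108 - 37 = 71

LXXI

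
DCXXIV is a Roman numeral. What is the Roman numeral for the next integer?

DCXXIV = 624; next is 625

DCXXV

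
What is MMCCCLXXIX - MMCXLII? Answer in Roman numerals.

MMCCCLXXIX = 2379
MMCXLII = 2142
2379 - 2142 = 237

CCXXXVII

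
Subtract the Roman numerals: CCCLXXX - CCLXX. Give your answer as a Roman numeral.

CCCLXXX = 380
CCLXX = 270
380 - 270 = 110

CX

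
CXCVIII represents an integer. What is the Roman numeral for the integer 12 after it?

CXCVIII = 198
198 + 12 = 210

CCX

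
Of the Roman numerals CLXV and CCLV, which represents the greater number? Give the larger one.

CLXV = 165
CCLV = 255
255 is larger

CCLV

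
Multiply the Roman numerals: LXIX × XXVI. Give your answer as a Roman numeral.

LXIX = 69
XXVI = 26
69 × 26 = 1794

MDCCXCIV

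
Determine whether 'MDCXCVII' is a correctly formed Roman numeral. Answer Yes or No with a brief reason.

'MDCXCVII': Check the rules: uses only the symbols I, V, X, L, C, D, M; no symbol is repeated more than three times in a row; V, L and D each appear at most once; the only place a smaller symbol precedes a larger one is the allowed subtractive pair XC, the symbol right after such a pair (if any) is smaller than the pair's first symbol, and otherwise the values never increase from left to right. Value: M (1000) + D (500) + C (100) + XC (90) + V (5) + I (1) + I (1) = 1697. So it is a valid standard Roman numeral.

Yes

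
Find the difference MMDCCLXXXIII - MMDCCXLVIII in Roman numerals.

MMDCCLXXXIII = 2783
MMDCCXLVIII = 2748
2783 - 2748 = 35

XXXV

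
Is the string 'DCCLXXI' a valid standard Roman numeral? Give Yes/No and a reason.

'DCCLXXI': Check the rules: uses only the symbols I, V, X, L, C, D, M; no symbol is repeated more than three times in a row; V, L and D each appear at most once; no smaller symbol precedes a larger one (values never increase from left to right). Value: D (500) + C (100) + C (100) + L (50) + X (10) + X (10) + I (1) = 771. So it is a valid standard Roman numeral.

Yes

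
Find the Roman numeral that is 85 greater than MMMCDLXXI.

MMMCDLXXI = 3471
3471 + 85 = 3556

MMMDLVI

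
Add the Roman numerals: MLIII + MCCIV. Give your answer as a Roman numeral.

MLIII = 1053
MCCIV = 1204
1053 + 1204 = 2257

MMCCLVII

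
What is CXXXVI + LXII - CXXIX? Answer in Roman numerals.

CXXXVI = 136, LXII = 62, CXXIX = 129
136 + 62 = 198
198 - 129 = 69

LXIX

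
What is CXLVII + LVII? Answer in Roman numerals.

CXLVII = 147
LVII = 57
147 + 57 = 204

CCIV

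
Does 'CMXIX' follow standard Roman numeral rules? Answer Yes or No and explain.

'CMXIX': Check the rules: uses only the symbols I, V, X, L, C, D, M; no symbol is repeated more than three times in a row; V, L and D each appear at most once; the only places a smaller symbol precedes a larger one are the allowed subtractive pairs CM, IX, the symbol right after such a pair (if any) is smaller than the pair's first symbol, and otherwise the values never increase from left to right. Value: CM (900) + X (10) + IX (9) = 919. So it is a valid standard Roman numeral.

Yes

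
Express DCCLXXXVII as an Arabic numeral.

DCCLXXXVII: D=500, C=100, C=100, L=50, X=10, X=10, X=10, V=5, I=1, I=1
500 + 100 + 100 + 50 + 10 + 10 + 10 + 5 + 1 + 1 = 787

787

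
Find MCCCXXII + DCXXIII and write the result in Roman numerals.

MCCCXXII = 1322
DCXXIII = 623
1322 + 623 = 1945

MCMXLV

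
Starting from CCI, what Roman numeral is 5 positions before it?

CCI = 201
201 - 5 = 196

CXCVI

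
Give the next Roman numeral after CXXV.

CXXV = 125, so the next integer is 125 + 1 = 126

CXXVI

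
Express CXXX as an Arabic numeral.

CXXX: C=100, X=10, X=10, X=10
100 + 10 + 10 + 10 = 130

130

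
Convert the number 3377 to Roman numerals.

Convert 3377 to Roman numerals:
  3377 contains 3×1000 (MMM)
  377 contains 3×100 (CCC)
  77 contains 1×50 (L)
  27 contains 2×10 (XX)
  7 contains 1×5 (V)
  2 contains 2×1 (II)

MMMCCCLXXVII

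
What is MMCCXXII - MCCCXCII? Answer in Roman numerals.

MMCCXXII = 2222
MCCCXCII = 1392
2222 - 1392 = 830

DCCCXXX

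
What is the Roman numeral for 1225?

Convert 1225 to Roman numerals:
  1225 contains 1×1000 (M)
  225 contains 2×100 (CC)
  25 contains 2×10 (XX)
  5 contains 1×5 (V)

MCCXXV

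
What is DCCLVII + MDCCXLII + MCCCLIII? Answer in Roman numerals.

DCCLVII = 757, MDCCXLII = 1742, MCCCLIII = 1353
757 + 1742 = 2499
2499 + 1353 = 3852

MMMDCCCLII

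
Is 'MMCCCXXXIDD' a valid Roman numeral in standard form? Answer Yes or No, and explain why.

'MMCCCXXXIDD': D should not appear more than once

No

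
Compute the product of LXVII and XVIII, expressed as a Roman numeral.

LXVII = 67
XVIII = 18
67 × 18 = 1206

MCCVI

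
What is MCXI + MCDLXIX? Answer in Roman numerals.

MCXI = 1111
MCDLXIX = 1469
1111 + 1469 = 2580

MMDLXXX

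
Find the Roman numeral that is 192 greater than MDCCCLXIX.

MDCCCLXIX = 1869
1869 + 192 = 2061

MMLXI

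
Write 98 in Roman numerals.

Convert 98 to Roman numerals:
  98 contains 1×90 (XC)
  8 contains 1×5 (V)
  3 contains 3×1 (III)

XCVIII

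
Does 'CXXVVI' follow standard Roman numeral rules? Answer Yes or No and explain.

'CXXVVI': V should not appear more than once

No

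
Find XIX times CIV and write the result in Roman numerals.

XIX = 19
CIV = 104
19 × 104 = 1976

MCMLXXVI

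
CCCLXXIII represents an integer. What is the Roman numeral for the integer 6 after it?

CCCLXXIII = 373
373 + 6 = 379

CCCLXXIX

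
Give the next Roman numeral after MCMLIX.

MCMLIX = 1959; next is 1960

MCMLX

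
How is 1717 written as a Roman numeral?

Convert 1717 to Roman numerals:
  1717 contains 1×1000 (M)
  717 contains 1×500 (D)
  217 contains 2×100 (CC)
  17 contains 1×10 (X)
  7 contains 1×5 (V)
  2 contains 2×1 (II)

MDCCXVII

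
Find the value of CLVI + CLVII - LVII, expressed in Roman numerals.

CLVI = 156, CLVII = 157, LVII = 57
156 + 157 = 313
313 - 57 = 256

CCLVI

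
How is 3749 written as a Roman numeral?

Convert 3749 to Roman numerals:
  3749 contains 3×1000 (MMM)
  749 contains 1×500 (D)
  249 contains 2×100 (CC)
  49 contains 1×40 (XL)
  9 contains 1×9 (IX)

MMMDCCXLIX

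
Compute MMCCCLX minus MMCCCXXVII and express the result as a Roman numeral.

MMCCCLX = 2360
MMCCCXXVII = 2327
2360 - 2327 = 33

XXXIII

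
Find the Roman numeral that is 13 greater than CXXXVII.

CXXXVII = 137
137 + 13 = 150

CL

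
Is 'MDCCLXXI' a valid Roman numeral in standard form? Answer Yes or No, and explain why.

'MDCCLXXI': Check the rules: uses only the symbols I, V, X, L, C, D, M; no symbol is repeated more than three times in a row; V, L and D each appear at most once; no smaller symbol precedes a larger one (values never increase from left to right). Value: M (1000) + D (500) + C (100) + C (100) + L (50) + X (10) + X (10) + I (1) = 1771. So it is a valid standard Roman numeral.

Yes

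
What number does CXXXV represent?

CXXXV: C=100, X=10, X=10, X=10, V=5
100 + 10 + 10 + 10 + 5 = 135

135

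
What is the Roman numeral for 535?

Convert 535 to Roman numerals:
  535 contains 1×500 (D)
  35 contains 3×10 (XXX)
  5 contains 1×5 (V)

DXXXV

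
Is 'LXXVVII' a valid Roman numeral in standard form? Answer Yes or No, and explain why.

'LXXVVII': V should not appear more than once

No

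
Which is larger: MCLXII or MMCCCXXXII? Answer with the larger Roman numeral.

MCLXII = 1162
MMCCCXXXII = 2332
2332 is larger

MMCCCXXXII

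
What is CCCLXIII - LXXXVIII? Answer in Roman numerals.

CCCLXIII = 363
LXXXVIII = 88
363 - 88 = 275

CCLXXV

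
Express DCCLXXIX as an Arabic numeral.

DCCLXXIX: D=500, C=100, C=100, L=50, X=10, X=10, IX=9
500 + 100 + 100 + 50 + 10 + 10 + 9 = 779

779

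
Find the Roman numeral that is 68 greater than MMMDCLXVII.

MMMDCLXVII = 3667
3667 + 68 = 3735

MMMDCCXXXV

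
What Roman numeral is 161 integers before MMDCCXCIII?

MMDCCXCIII = 2793
2793 - 161 = 2632

MMDCXXXII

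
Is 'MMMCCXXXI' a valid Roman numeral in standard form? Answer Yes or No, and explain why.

'MMMCCXXXI': Check the rules: uses only the symbols I, V, X, L, C, D, M; no symbol is repeated more than three times in a row; V, L and D each appear at most once; no smaller symbol precedes a larger one (values never increase from left to right). Value: M (1000) + M (1000) + M (1000) + C (100) + C (100) + X (10) + X (10) + X (10) + I (1) = 3231. So it is a valid standard Roman numeral.

Yes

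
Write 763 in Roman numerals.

Convert 763 to Roman numerals:
  763 contains 1×500 (D)
  263 contains 2×100 (CC)
  63 contains 1×50 (L)
  13 contains 1×10 (X)
  3 contains 3×1 (III)

DCCLXIII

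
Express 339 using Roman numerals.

Convert 339 to Roman numerals:
  339 contains 3×100 (CCC)
  39 contains 3×10 (XXX)
  9 contains 1×9 (IX)

CCCXXXIX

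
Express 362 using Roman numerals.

Convert 362 to Roman numerals:
  362 contains 3×100 (CCC)
  62 contains 1×50 (L)
  12 contains 1×10 (X)
  2 contains 2×1 (II)

CCCLXII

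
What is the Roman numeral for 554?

Convert 554 to Roman numerals:
  554 contains 1×500 (D)
  54 contains 1×50 (L)
  4 contains 1×4 (IV)

DLIV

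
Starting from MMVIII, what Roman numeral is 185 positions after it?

MMVIII = 2008
2008 + 185 = 2193

MMCXCIII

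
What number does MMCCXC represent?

MMCCXC: M=1000, M=1000, C=100, C=100, XC=90
1000 + 1000 + 100 + 100 + 90 = 2290

2290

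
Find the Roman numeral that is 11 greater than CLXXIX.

CLXXIX = 179
179 + 11 = 190

CXC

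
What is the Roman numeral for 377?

Convert 377 to Roman numerals:
  377 contains 3×100 (CCC)
  77 contains 1×50 (L)
  27 contains 2×10 (XX)
  7 contains 1×5 (V)
  2 contains 2×1 (II)

CCCLXXVII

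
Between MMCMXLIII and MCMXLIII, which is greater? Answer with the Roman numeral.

MMCMXLIII = 2943
MCMXLIII = 1943
2943 is larger

MMCMXLIII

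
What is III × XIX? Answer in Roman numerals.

III = 3
XIX = 19
3 × 19 = 57

LVII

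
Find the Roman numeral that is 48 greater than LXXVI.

LXXVI = 76
76 + 48 = 124

CXXIV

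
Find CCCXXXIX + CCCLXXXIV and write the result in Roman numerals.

CCCXXXIX = 339
CCCLXXXIV = 384
339 + 384 = 723

DCCXXIII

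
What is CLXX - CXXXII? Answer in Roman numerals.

CLXX = 170
CXXXII = 132
170 - 132 = 38

XXXVIII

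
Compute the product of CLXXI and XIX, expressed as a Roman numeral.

CLXXI = 171
XIX = 19
171 × 19 = 3249

MMMCCXLIX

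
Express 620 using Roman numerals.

Convert 620 to Roman numerals:
  620 contains 1×500 (D)
  120 contains 1×100 (C)
  20 contains 2×10 (XX)

DCXX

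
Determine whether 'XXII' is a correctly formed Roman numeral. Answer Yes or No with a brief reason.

'XXII': Check the rules: uses only the symbols I, V, X, L, C, D, M; no symbol is repeated more than three times in a row; V, L and D each appear at most once; no smaller symbol precedes a larger one (values never increase from left to right). Value: X (10) + X (10) + I (1) + I (1) = 22. So it is a valid standard Roman numeral.

Yes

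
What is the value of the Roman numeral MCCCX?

MCCCX: M=1000, C=100, C=100, C=100, X=10
1000 + 100 + 100 + 100 + 10 = 1310

1310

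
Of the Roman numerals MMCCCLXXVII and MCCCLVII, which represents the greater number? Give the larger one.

MMCCCLXXVII = 2377
MCCCLVII = 1357
2377 is larger

MMCCCLXXVII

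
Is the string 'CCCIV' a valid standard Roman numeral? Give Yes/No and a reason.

'CCCIV': Check the rules: uses only the symbols I, V, X, L, C, D, M; no symbol is repeated more than three times in a row; V, L and D each appear at most once; the only place a smaller symbol precedes a larger one is the allowed subtractive pair IV, the symbol right after such a pair (if any) is smaller than the pair's first symbol, and otherwise the values never increase from left to right. Value: C (100) + C (100) + C (100) + IV (4) = 304. So it is a valid standard Roman numeral.

Yes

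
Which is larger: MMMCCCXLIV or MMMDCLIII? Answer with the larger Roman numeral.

MMMCCCXLIV = 3344
MMMDCLIII = 3653
3653 is larger

MMMDCLIII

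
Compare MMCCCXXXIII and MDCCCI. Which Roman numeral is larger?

MMCCCXXXIII = 2333
MDCCCI = 1801
2333 is larger

MMCCCXXXIII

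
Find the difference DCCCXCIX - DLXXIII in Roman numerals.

DCCCXCIX = 899
DLXXIII = 573
899 - 573 = 326

CCCXXVI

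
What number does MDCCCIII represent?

MDCCCIII: M=1000, D=500, C=100, C=100, C=100, I=1, I=1, I=1
1000 + 500 + 100 + 100 + 100 + 1 + 1 + 1 = 1803

1803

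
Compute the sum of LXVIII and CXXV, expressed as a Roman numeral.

LXVIII = 68
CXXV = 125
68 + 125 = 193

CXCIII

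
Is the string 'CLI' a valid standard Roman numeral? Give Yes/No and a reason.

'CLI': Check the rules: uses only the symbols I, V, X, L, C, D, M; no symbol is repeated more than three times in a row; V, L and D each appear at most once; no smaller symbol precedes a larger one (values never increase from left to right). Value: C (100) + L (50) + I (1) = 151. So it is a valid standard Roman numeral.

Yes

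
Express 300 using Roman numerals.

Convert 300 to Roman numerals:
  300 contains 3×100 (CCC)

CCC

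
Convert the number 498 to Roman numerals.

Convert 498 to Roman numerals:
  498 contains 1×400 (CD)
  98 contains 1×90 (XC)
  8 contains 1×5 (V)
  3 contains 3×1 (III)

CDXCVIII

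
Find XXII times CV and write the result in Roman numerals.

XXII = 22
CV = 105
22 × 105 = 2310

MMCCCX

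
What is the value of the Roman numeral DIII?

DIII: D=500, I=1, I=1, I=1
500 + 1 + 1 + 1 = 503

503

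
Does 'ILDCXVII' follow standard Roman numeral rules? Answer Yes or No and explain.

'ILDCXVII': Invalid subtractive combination: IL

No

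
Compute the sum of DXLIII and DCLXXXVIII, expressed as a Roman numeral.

DXLIII = 543
DCLXXXVIII = 688
543 + 688 = 1231

MCCXXXI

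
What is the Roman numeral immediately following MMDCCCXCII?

MMDCCCXCII = 2892, so the next integer is 2892 + 1 = 2893

MMDCCCXCIII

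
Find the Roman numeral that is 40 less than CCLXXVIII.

CCLXXVIII = 278
278 - 40 = 238

CCXXXVIII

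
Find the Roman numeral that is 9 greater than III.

III = 3
3 + 9 = 12

XII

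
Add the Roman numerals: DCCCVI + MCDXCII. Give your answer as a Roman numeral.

DCCCVI = 806
MCDXCII = 1492
806 + 1492 = 2298

MMCCXCVIII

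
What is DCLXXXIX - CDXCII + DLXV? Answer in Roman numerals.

DCLXXXIX = 689, CDXCII = 492, DLXV = 565
689 - 492 = 197
197 + 565 = 762

DCCLXII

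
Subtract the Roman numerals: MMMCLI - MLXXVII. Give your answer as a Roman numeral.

MMMCLI = 3151
MLXXVII = 1077
3151 - 1077 = 2074

MMLXXIV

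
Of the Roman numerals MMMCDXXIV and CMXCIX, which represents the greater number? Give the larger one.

MMMCDXXIV = 3424
CMXCIX = 999
3424 is larger

MMMCDXXIV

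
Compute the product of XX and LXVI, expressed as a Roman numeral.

XX = 20
LXVI = 66
20 × 66 = 1320

MCCCXX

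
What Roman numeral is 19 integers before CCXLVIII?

CCXLVIII = 248
248 - 19 = 229

CCXXIX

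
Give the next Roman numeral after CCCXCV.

CCCXCV = 395; next is 396

CCCXCVI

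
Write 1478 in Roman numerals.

Convert 1478 to Roman numerals:
  1478 contains 1×1000 (M)
  478 contains 1×400 (CD)
  78 contains 1×50 (L)
  28 contains 2×10 (XX)
  8 contains 1×5 (V)
  3 contains 3×1 (III)

MCDLXXVIII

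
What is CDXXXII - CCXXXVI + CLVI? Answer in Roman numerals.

CDXXXII = 432, CCXXXVI = 236, CLVI = 156
432 - 236 = 196
196 + 156 = 352

CCCLII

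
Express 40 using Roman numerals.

Convert 40 to Roman numerals:
  40 contains 1×40 (XL)

XL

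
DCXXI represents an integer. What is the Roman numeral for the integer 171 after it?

DCXXI = 621
621 + 171 = 792

DCCXCII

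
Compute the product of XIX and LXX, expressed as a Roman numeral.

XIX = 19
LXX = 70
19 × 70 = 1330

MCCCXXX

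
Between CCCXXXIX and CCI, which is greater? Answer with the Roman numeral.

CCCXXXIX = 339
CCI = 201
339 is larger

CCCXXXIX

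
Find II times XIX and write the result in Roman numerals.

II = 2
XIX = 19
2 × 19 = 38

XXXVIII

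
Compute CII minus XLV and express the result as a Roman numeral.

CII = 102
XLV = 45
102 - 45 = 57

LVII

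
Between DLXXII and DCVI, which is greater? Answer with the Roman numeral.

DLXXII = 572
DCVI = 606
606 is larger

DCVI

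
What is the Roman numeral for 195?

Convert 195 to Roman numerals:
  195 contains 1×100 (C)
  95 contains 1×90 (XC)
  5 contains 1×5 (V)

CXCV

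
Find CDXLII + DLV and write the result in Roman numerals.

CDXLII = 442
DLV = 555
442 + 555 = 997

CMXCVII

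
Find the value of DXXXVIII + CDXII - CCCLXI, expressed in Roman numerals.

DXXXVIII = 538, CDXII = 412, CCCLXI = 361
538 + 412 = 950
950 - 361 = 589

DLXXXIX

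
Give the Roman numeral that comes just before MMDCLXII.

MMDCLXII = 2662, so the previous integer is 2662 - 1 = 2661

MMDCLXI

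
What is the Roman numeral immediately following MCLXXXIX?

MCLXXXIX = 1189; next is 1190

MCXC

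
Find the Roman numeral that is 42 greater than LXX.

LXX = 70
70 + 42 = 112

CXII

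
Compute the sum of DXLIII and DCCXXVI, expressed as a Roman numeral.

DXLIII = 543
DCCXXVI = 726
543 + 726 = 1269

MCCLXIX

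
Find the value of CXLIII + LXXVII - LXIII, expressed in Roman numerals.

CXLIII = 143, LXXVII = 77, LXIII = 63
143 + 77 = 220
220 - 63 = 157

CLVII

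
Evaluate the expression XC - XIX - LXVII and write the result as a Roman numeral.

XC = 90, XIX = 19, LXVII = 67
90 - 19 = 71
71 - 67 = 4

IV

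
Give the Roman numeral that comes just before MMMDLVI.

MMMDLVI = 3556, so the previous integer is 3556 - 1 = 3555

MMMDLV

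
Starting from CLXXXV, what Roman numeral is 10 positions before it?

CLXXXV = 185
185 - 10 = 175

CLXXV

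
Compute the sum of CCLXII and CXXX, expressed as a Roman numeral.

CCLXII = 262
CXXX = 130
262 + 130 = 392

CCCXCII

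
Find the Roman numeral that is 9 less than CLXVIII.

CLXVIII = 168
168 - 9 = 159

CLIX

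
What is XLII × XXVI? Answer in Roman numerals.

XLII = 42
XXVI = 26
42 × 26 = 1092

MXCII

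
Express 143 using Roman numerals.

Convert 143 to Roman numerals:
  143 contains 1×100 (C)
  43 contains 1×40 (XL)
  3 contains 3×1 (III)

CXLIII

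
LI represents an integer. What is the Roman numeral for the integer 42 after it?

LI = 51
51 + 42 = 93

XCIII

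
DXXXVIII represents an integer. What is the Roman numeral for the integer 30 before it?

DXXXVIII = 538
538 - 30 = 508

DVIII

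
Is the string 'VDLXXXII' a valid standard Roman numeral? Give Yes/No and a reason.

'VDLXXXII': Invalid subtractive combination: VD

No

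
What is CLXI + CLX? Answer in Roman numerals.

CLXI = 161
CLX = 160
161 + 160 = 321

CCCXXI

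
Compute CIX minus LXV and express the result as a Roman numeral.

CIX = 109
LXV = 65
109 - 65 = 44

XLIV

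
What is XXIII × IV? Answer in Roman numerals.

XXIII = 23
IV = 4
23 × 4 = 92

XCII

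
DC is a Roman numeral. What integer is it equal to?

DC: D=500, C=100
500 + 100 = 600

600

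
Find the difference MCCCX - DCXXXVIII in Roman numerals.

MCCCX = 1310
DCXXXVIII = 638
1310 - 638 = 672

DCLXXII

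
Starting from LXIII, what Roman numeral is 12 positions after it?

LXIII = 63
63 + 12 = 75

LXXV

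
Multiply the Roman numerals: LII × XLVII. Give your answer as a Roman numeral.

LII = 52
XLVII = 47
52 × 47 = 2444

MMCDXLIV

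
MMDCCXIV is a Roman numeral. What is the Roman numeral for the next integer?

MMDCCXIV = 2714; next is 2715

MMDCCXV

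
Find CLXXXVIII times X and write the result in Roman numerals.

CLXXXVIII = 188
X = 10
188 × 10 = 1880

MDCCCLXXX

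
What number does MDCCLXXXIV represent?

MDCCLXXXIV: M=1000, D=500, C=100, C=100, L=50, X=10, X=10, X=10, IV=4
1000 + 500 + 100 + 100 + 50 + 10 + 10 + 10 + 4 = 1784

1784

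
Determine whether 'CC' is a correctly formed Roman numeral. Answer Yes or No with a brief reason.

'CC': Check the rules: uses only the symbols I, V, X, L, C, D, M; no symbol is repeated more than three times in a row; V, L and D each appear at most once; no smaller symbol precedes a larger one (values never increase from left to right). Value: C (100) + C (100) = 200. So it is a valid standard Roman numeral.

Yes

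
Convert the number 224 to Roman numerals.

Convert 224 to Roman numerals:
  224 contains 2×100 (CC)
  24 contains 2×10 (XX)
  4 contains 1×4 (IV)

CCXXIV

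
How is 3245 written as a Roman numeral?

Convert 3245 to Roman numerals:
  3245 contains 3×1000 (MMM)
  245 contains 2×100 (CC)
  45 contains 1×40 (XL)
  5 contains 1×5 (V)

MMMCCXLV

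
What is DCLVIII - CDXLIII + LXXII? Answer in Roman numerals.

DCLVIII = 658, CDXLIII = 443, LXXII = 72
658 - 443 = 215
215 + 72 = 287

CCLXXXVII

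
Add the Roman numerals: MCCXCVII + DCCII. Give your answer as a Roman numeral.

MCCXCVII = 1297
DCCII = 702
1297 + 702 = 1999

MCMXCIX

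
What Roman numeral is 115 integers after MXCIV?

MXCIV = 1094
1094 + 115 = 1209

MCCIX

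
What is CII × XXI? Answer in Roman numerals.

CII = 102
XXI = 21
102 × 21 = 2142

MMCXLII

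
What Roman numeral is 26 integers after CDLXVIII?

CDLXVIII = 468
468 + 26 = 494

CDXCIV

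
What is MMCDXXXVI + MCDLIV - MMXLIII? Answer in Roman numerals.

MMCDXXXVI = 2436, MCDLIV = 1454, MMXLIII = 2043
2436 + 1454 = 3890
3890 - 2043 = 1847

MDCCCXLVII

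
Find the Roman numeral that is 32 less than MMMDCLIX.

MMMDCLIX = 3659
3659 - 32 = 3627

MMMDCXXVII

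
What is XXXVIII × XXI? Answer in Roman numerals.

XXXVIII = 38
XXI = 21
38 × 21 = 798

DCCXCVIII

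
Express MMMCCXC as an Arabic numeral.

MMMCCXC: M=1000, M=1000, M=1000, C=100, C=100, XC=90
1000 + 1000 + 1000 + 100 + 100 + 90 = 3290

3290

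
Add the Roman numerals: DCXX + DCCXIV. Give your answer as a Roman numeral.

DCXX = 620
DCCXIV = 714
620 + 714 = 1334

MCCCXXXIV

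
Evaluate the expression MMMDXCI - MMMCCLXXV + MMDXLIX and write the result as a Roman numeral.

MMMDXCI = 3591, MMMCCLXXV = 3275, MMDXLIX = 2549
3591 - 3275 = 316
316 + 2549 = 2865

MMDCCCLXV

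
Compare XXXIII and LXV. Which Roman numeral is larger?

XXXIII = 33
LXV = 65
65 is larger

LXV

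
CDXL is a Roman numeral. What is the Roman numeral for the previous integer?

CDXL = 440, so the previous integer is 440 - 1 = 439

CDXXXIX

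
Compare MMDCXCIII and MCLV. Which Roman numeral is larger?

MMDCXCIII = 2693
MCLV = 1155
2693 is larger

MMDCXCIII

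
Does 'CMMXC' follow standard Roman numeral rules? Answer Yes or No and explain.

'CMMXC': C (position 1) comes before the larger symbol M (position 3) without being directly in front of it as a subtractive pair; apart from IV, IX, XL, XC, CD and CM, symbols must go from largest to smallest

No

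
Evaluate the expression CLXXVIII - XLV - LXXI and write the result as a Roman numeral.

CLXXVIII = 178, XLV = 45, LXXI = 71
178 - 45 = 133
133 - 71 = 62

LXII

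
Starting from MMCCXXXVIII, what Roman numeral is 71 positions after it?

MMCCXXXVIII = 2238
2238 + 71 = 2309

MMCCCIX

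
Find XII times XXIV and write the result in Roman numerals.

XII = 12
XXIV = 24
12 × 24 = 288

CCLXXXVIII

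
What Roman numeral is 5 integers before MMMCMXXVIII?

MMMCMXXVIII = 3928
3928 - 5 = 3923

MMMCMXXIII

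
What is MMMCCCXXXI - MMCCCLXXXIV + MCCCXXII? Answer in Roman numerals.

MMMCCCXXXI = 3331, MMCCCLXXXIV = 2384, MCCCXXII = 1322
3331 - 2384 = 947
947 + 1322 = 2269

MMCCLXIX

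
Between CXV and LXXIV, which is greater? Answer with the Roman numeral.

CXV = 115
LXXIV = 74
115 is larger

CXV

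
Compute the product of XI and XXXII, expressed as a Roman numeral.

XI = 11
XXXII = 32
11 × 32 = 352

CCCLII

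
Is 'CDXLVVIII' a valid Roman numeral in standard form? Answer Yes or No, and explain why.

'CDXLVVIII': V should not appear more than once

No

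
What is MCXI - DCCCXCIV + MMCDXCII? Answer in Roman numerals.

MCXI = 1111, DCCCXCIV = 894, MMCDXCII = 2492
1111 - 894 = 217
217 + 2492 = 2709

MMDCCIX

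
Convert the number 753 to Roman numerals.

Convert 753 to Roman numerals:
  753 contains 1×500 (D)
  253 contains 2×100 (CC)
  53 contains 1×50 (L)
  3 contains 3×1 (III)

DCCLIII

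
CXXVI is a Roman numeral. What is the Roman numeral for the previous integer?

CXXVI = 126; previous is 125

CXXV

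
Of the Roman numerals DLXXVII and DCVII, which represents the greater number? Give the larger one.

DLXXVII = 577
DCVII = 607
607 is larger

DCVII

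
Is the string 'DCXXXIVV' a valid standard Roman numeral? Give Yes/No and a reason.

'DCXXXIVV': V should not appear more than once

No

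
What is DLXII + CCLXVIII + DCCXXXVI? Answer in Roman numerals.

DLXII = 562, CCLXVIII = 268, DCCXXXVI = 736
562 + 268 = 830
830 + 736 = 1566

MDLXVI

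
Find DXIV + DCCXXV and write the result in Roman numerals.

DXIV = 514
DCCXXV = 725
514 + 725 = 1239

MCCXXXIX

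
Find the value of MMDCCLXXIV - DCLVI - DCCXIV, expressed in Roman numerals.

MMDCCLXXIV = 2774, DCLVI = 656, DCCXIV = 714
2774 - 656 = 2118
2118 - 714 = 1404

MCDIV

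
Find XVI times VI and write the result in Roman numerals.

XVI = 16
VI = 6
16 × 6 = 96

XCVI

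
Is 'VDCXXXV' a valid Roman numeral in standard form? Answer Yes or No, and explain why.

'VDCXXXV': V should not appear more than once

No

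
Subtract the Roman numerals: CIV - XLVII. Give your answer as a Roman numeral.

CIV = 104
XLVII = 47
104 - 47 = 57

LVII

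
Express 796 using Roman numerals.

Convert 796 to Roman numerals:
  796 contains 1×500 (D)
  296 contains 2×100 (CC)
  96 contains 1×90 (XC)
  6 contains 1×5 (V)
  1 contains 1×1 (I)

DCCXCVI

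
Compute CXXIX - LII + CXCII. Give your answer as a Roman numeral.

CXXIX = 129, LII = 52, CXCII = 192
129 - 52 = 77
77 + 192 = 269

CCLXIX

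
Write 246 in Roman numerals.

Convert 246 to Roman numerals:
  246 contains 2×100 (CC)
  46 contains 1×40 (XL)
  6 contains 1×5 (V)
  1 contains 1×1 (I)

CCXLVI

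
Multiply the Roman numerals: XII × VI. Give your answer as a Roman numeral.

XII = 12
VI = 6
12 × 6 = 72

LXXII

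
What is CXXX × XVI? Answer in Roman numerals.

CXXX = 130
XVI = 16
130 × 16 = 2080

MMLXXX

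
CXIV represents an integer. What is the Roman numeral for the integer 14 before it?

CXIV = 114
114 - 14 = 100

C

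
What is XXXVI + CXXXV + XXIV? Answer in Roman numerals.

XXXVI = 36, CXXXV = 135, XXIV = 24
36 + 135 = 171
171 + 24 = 195

CXCV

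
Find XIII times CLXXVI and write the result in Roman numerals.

XIII = 13
CLXXVI = 176
13 × 176 = 2288

MMCCLXXXVIII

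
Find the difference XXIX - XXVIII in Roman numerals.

XXIX = 29
XXVIII = 28
29 - 28 = 1

I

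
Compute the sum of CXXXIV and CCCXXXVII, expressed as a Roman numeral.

CXXXIV = 134
CCCXXXVII = 337
134 + 337 = 471

CDLXXI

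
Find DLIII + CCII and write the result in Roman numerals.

DLIII = 553
CCII = 202
553 + 202 = 755

DCCLV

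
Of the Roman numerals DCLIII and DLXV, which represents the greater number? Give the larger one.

DCLIII = 653
DLXV = 565
653 is larger

DCLIII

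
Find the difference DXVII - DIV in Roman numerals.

DXVII = 517
DIV = 504
517 - 504 = 13

XIII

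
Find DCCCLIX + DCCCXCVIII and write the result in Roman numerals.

DCCCLIX = 859
DCCCXCVIII = 898
859 + 898 = 1757

MDCCLVII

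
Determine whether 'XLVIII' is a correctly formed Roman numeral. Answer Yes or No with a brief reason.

'XLVIII': Check the rules: uses only the symbols I, V, X, L, C, D, M; no symbol is repeated more than three times in a row; V, L and D each appear at most once; the only place a smaller symbol precedes a larger one is the allowed subtractive pair XL, the symbol right after such a pair (if any) is smaller than the pair's first symbol, and otherwise the values never increase from left to right. Value: XL (40) + V (5) + I (1) + I (1) + I (1) = 48. So it is a valid standard Roman numeral.

Yes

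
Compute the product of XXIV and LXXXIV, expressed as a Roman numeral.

XXIV = 24
LXXXIV = 84
24 × 84 = 2016

MMXVI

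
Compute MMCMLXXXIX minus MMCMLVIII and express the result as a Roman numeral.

MMCMLXXXIX = 2989
MMCMLVIII = 2958
2989 - 2958 = 31

XXXI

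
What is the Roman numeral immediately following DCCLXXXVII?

DCCLXXXVII = 787; next is 788

DCCLXXXVIII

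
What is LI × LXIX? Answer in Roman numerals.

LI = 51
LXIX = 69
51 × 69 = 3519

MMMDXIX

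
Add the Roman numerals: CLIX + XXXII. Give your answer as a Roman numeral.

CLIX = 159
XXXII = 32
159 + 32 = 191

CXCI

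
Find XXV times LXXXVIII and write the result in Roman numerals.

XXV = 25
LXXXVIII = 88
25 × 88 = 2200

MMCC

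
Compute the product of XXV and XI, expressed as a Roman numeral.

XXV = 25
XI = 11
25 × 11 = 275

CCLXXV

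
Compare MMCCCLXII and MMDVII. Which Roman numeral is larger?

MMCCCLXII = 2362
MMDVII = 2507
2507 is larger

MMDVII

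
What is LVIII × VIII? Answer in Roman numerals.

LVIII = 58
VIII = 8
58 × 8 = 464

CDLXIV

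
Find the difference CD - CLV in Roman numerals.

CD = 400
CLV = 155
400 - 155 = 245

CCXLV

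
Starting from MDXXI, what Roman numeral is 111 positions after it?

MDXXI = 1521
1521 + 111 = 1632

MDCXXXII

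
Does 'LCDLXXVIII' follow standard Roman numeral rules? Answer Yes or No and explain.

'LCDLXXVIII': L should not appear more than once

No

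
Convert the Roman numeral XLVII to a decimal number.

XLVII: XL=40, V=5, I=1, I=1
40 + 5 + 1 + 1 = 47

47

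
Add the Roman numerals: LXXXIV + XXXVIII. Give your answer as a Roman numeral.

LXXXIV = 84
XXXVIII = 38
84 + 38 = 122

CXXII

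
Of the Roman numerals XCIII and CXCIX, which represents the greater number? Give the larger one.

XCIII = 93
CXCIX = 199
199 is larger

CXCIX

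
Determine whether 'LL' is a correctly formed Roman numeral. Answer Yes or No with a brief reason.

'LL': L should not appear more than once

No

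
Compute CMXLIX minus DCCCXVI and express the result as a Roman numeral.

CMXLIX = 949
DCCCXVI = 816
949 - 816 = 133

CXXXIII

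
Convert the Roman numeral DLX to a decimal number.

DLX: D=500, L=50, X=10
500 + 50 + 10 = 560

560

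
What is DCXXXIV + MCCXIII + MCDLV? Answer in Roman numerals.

DCXXXIV = 634, MCCXIII = 1213, MCDLV = 1455
634 + 1213 = 1847
1847 + 1455 = 3302

MMMCCCII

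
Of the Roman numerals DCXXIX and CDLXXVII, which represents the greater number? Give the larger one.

DCXXIX = 629
CDLXXVII = 477
629 is larger

DCXXIX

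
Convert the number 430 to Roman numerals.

Convert 430 to Roman numerals:
  430 contains 1×400 (CD)
  30 contains 3×10 (XXX)

CDXXX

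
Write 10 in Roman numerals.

Convert 10 to Roman numerals:
  10 contains 1×10 (X)

X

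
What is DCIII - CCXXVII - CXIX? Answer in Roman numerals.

DCIII = 603, CCXXVII = 227, CXIX = 119
603 - 227 = 376
376 - 119 = 257

CCLVII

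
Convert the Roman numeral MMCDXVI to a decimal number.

MMCDXVI: M=1000, M=1000, CD=400, X=10, V=5, I=1
1000 + 1000 + 400 + 10 + 5 + 1 = 2416

2416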